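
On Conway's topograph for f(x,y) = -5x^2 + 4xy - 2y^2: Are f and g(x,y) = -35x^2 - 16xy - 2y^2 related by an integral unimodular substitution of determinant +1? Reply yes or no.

D₁ = -24, D₂ = -24
f is negative-definite; reduce −f:
−f: flip: (5,-4,2)→(2,4,5)
−f: translate: b→0 (≡4 mod 4), so (2,4,5)→(2,0,3)
−f: reduced (well bottom): (2,0,3) with a≤c, −a<b≤a
flip sign back: reduced form of f is (-2,0,-3)
g is negative-definite; reduce −g:
−g: flip: (35,16,2)→(2,-16,35)
−g: translate: b→0 (≡-16 mod 4), so (2,-16,35)→(2,0,3)
−g: reduced (well bottom): (2,0,3) with a≤c, −a<b≤a
flip sign back: reduced form of g is (-2,0,-3)
reduced forms (-2, 0, -3) vs (-2, 0, -3) ⇒ equivalent

yes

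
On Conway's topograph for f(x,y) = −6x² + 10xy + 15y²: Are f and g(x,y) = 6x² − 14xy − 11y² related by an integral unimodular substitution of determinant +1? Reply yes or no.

D₁ = 460, D₂ = 460
river cycle of f (length 10): (15, 20, -1), (-1, 20, 15), (15, 10, -6), (-6, 14, 11), (11, 8, -9), (-9, 10, 10), (10, 10, -9), (-9, 8, 11), (11, 14, -6), (-6, 10, 15)
river cycle of g (length 10): (-11, 14, 6), (6, 10, -15), (-15, 20, 1), (1, 20, -15), (-15, 10, 6), (6, 14, -11), (-11, 8, 9), (9, 10, -10), (-10, 10, 9), (9, 8, -11)
cycles differ ⇒ inequivalent

no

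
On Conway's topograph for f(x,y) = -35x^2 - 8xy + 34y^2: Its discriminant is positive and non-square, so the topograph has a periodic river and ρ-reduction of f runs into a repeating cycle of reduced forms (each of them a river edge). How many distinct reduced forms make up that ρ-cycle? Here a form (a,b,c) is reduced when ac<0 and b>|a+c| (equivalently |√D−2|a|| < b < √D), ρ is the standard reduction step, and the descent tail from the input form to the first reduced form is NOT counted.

D = 4824, ⌊√D⌋ = 69
descent: ρ → (34,8,-35)  [lands on river]
river: ρ → (-35,62,7)
river: ρ → (7,64,-26)
river: ρ → (-26,40,31)
river: ρ → (31,22,-35)
river: ρ → (-35,48,18)
river: ρ → (18,60,-17)
river: ρ → (-17,42,45)
river: ρ → (45,48,-14)
river: ρ → (-14,64,13)
river: ρ → (13,66,-9)
river: ρ → (-9,60,34)
ρ-cycle length = 12 (tail of 1 descent step not counted)

12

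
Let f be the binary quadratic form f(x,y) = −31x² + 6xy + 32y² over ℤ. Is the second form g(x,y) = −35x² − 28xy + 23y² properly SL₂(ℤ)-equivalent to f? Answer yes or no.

D₁ = 4004, D₂ = 4004
river cycle of f (length 12): (32, 58, -5), (-5, 62, 8), (8, 50, -47), (-47, 44, 11), (11, 44, -47), (-47, 50, 8), (8, 62, -5), (-5, 58, 32), (32, 6, -31), (-31, 56, 7), … (2 more)
river cycle of g (length 14): (23, 28, -35), (-35, 42, 16), (16, 54, -17), (-17, 48, 25), (25, 52, -13), (-13, 52, 25), (25, 48, -17), (-17, 54, 16), (16, 42, -35), (-35, 28, 23), … (4 more)
cycles differ ⇒ inequivalent

no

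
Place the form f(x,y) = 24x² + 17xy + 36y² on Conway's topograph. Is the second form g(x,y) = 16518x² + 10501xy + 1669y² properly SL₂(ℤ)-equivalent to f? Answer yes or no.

D₁ = -3167, D₂ = -3167
f: reduced (well bottom): (24,17,36) with a≤c, −a<b≤a
g: flip: (16518,10501,1669)→(1669,-10501,16518)
g: translate: b→-487 (≡-10501 mod 3338), so (1669,-10501,16518)→(1669,-487,36)
g: flip: (1669,-487,36)→(36,487,1669)
g: translate: b→-17 (≡487 mod 72), so (36,487,1669)→(36,-17,24)
g: flip: (36,-17,24)→(24,17,36)
g: reduced (well bottom): (24,17,36) with a≤c, −a<b≤a
reduced forms (24, 17, 36) vs (24, 17, 36) ⇒ equivalent

yes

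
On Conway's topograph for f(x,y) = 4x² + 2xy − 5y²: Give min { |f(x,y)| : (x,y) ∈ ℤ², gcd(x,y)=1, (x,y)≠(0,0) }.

river: ρ → (-5,8,1)
river: ρ → (1,8,-5)
river: ρ → (-5,2,4)
river: ρ → (4,6,-3)
river: ρ → (-3,6,4)
river: ρ → (4,2,-5)
closes: descent 0, river 6
min |a| on river = 1

1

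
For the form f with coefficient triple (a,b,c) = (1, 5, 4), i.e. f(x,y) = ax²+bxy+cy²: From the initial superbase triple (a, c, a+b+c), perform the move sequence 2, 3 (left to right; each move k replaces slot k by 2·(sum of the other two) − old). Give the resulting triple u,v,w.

start (1,4,10) = (f(1,0),f(0,1),f(1,1))
replace slot 2: 2·(1+10) − 4 = 18 → (1,18,10)
replace slot 3: 2·(1+18) − 10 = 28 → (1,18,28)

1,18,28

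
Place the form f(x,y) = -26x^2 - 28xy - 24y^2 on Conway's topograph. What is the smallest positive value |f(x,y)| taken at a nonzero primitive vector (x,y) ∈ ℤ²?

translate: b→-24 (≡28 mod 52), so (26,28,24)→(26,-24,22)
flip: (26,-24,22)→(22,24,26)
translate: b→-20 (≡24 mod 44), so (22,24,26)→(22,-20,24)
reduced (well bottom): (22,-20,24) with a≤c, −a<b≤a
well minimum |f| = |-22| = 22 (negative-definite)

22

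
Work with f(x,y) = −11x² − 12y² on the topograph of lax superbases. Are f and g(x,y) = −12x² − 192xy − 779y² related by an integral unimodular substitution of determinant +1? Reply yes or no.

D₁ = -528, D₂ = -528
f is negative-definite; reduce −f:
−f: reduced (well bottom): (11,0,12) with a≤c, −a<b≤a
flip sign back: reduced form of f is (-11,0,-12)
g is negative-definite; reduce −g:
−g: translate: b→0 (≡192 mod 24), so (12,192,779)→(12,0,11)
−g: flip: (12,0,11)→(11,0,12)
−g: reduced (well bottom): (11,0,12) with a≤c, −a<b≤a
flip sign back: reduced form of g is (-11,0,-12)
reduced forms (-11, 0, -12) vs (-11, 0, -12) ⇒ equivalent

yes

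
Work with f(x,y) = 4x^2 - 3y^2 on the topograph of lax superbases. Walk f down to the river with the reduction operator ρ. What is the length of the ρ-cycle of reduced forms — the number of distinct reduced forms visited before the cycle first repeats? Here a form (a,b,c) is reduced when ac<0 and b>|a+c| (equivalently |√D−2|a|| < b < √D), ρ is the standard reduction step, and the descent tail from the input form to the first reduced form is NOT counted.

D = 48, ⌊√D⌋ = 6
descent: ρ → (-3,6,1)  [lands on river]
river: ρ → (1,6,-3)
ρ-cycle length = 2 (tail of 1 descent step not counted)

2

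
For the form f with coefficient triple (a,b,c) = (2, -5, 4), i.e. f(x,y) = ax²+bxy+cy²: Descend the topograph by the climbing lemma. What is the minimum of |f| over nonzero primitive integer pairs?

translate: b→-1 (≡-5 mod 4), so (2,-5,4)→(2,-1,1)
flip: (2,-1,1)→(1,1,2)
reduced (well bottom): (1,1,2) with a≤c, −a<b≤a
well minimum = a = 1

1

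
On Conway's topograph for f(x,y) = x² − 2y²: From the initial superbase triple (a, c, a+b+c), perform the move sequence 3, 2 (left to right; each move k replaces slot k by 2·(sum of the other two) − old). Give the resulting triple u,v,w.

start (1,-2,-1) = (f(1,0),f(0,1),f(1,1))
replace slot 3: 2·(1+(-2)) − (-1) = -1 → (1,-2,-1)
replace slot 2: 2·(1+(-1)) − (-2) = 2 → (1,2,-1)

1,2,-1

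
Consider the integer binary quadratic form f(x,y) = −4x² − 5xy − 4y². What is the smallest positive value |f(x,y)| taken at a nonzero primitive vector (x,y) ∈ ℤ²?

translate: b→-3 (≡5 mod 8), so (4,5,4)→(4,-3,3)
flip: (4,-3,3)→(3,3,4)
reduced (well bottom): (3,3,4) with a≤c, −a<b≤a
well minimum |f| = |-3| = 3 (negative-definite)

3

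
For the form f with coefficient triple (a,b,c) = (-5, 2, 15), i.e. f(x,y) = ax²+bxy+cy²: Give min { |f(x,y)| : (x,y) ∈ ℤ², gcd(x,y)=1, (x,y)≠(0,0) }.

descent: ρ → (15,-2,-5)
descent: ρ → (-5,12,8)  [lands on river]
river: ρ → (8,4,-9)
river: ρ → (-9,14,3)
river: ρ → (3,16,-4)
river: ρ → (-4,16,3)
river: ρ → (3,14,-9)
river: ρ → (-9,4,8)
river: ρ → (8,12,-5)
river: ρ → (-5,8,12)
river: ρ → (12,16,-1)
river: ρ → (-1,16,12)
river: ρ → (12,8,-5)
closes: descent 2, river 12
min |a| on river = 1

1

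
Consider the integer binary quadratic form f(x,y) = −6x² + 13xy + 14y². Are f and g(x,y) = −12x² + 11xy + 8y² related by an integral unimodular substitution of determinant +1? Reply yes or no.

D₁ = 505, D₂ = 505
river cycle of f (length 8): (14, 15, -5), (-5, 15, 14), (14, 13, -6), (-6, 11, 16), (16, 21, -1), (-1, 21, 16), (16, 11, -6), (-6, 13, 14)
river cycle of g (length 8): (8, 21, -2), (-2, 19, 18), (18, 17, -3), (-3, 19, 12), (12, 5, -10), (-10, 15, 7), (7, 13, -12), (-12, 11, 8)
cycles differ ⇒ inequivalent

no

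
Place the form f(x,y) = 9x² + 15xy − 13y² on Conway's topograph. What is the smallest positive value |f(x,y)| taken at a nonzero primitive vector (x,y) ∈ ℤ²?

river: ρ → (-13,11,11)
river: ρ → (11,11,-13)
river: ρ → (-13,15,9)
river: ρ → (9,21,-7)
river: ρ → (-7,21,9)
river: ρ → (9,15,-13)
closes: descent 0, river 6
min |a| on river = 7

7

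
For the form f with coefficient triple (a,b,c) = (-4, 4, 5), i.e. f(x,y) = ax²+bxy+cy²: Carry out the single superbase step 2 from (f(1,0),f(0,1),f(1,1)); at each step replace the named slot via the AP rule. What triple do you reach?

start (-4,5,5) = (f(1,0),f(0,1),f(1,1))
replace slot 2: 2·((-4)+5) − 5 = -3 → (-4,-3,5)

-4,-3,5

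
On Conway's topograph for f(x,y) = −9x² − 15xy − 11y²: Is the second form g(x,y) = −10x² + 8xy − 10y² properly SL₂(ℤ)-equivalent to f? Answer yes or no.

D₁ = -171, D₂ = -336
discriminants differ ⇒ not SL₂(ℤ)-equivalent

no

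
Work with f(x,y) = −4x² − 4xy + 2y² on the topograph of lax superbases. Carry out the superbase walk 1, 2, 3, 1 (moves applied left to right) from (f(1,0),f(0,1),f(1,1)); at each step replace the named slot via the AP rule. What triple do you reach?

start (-4,2,-6) = (f(1,0),f(0,1),f(1,1))
replace slot 1: 2·(2+(-6)) − (-4) = -4 → (-4,2,-6)
replace slot 2: 2·((-4)+(-6)) − 2 = -22 → (-4,-22,-6)
replace slot 3: 2·((-4)+(-22)) − (-6) = -46 → (-4,-22,-46)
replace slot 1: 2·((-22)+(-46)) − (-4) = -132 → (-132,-22,-46)

-132,-22,-46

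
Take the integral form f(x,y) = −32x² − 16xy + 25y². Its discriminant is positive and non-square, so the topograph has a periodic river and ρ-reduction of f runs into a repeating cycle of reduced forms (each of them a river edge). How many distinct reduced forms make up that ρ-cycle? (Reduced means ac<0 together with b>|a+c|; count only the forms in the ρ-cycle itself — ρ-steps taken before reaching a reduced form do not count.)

D = 3456, ⌊√D⌋ = 58
descent: ρ → (25,16,-32)  [lands on river]
river: ρ → (-32,48,9)
river: ρ → (9,42,-47)
river: ρ → (-47,52,4)
river: ρ → (4,52,-47)
river: ρ → (-47,42,9)
river: ρ → (9,48,-32)
river: ρ → (-32,16,25)
river: ρ → (25,34,-23)
river: ρ → (-23,58,1)
river: ρ → (1,58,-23)
river: ρ → (-23,34,25)
ρ-cycle length = 12 (tail of 1 descent step not counted)

12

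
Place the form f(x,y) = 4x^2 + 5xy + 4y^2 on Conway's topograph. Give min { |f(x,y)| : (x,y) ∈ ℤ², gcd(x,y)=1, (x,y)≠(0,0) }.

translate: b→-3 (≡5 mod 8), so (4,5,4)→(4,-3,3)
flip: (4,-3,3)→(3,3,4)
reduced (well bottom): (3,3,4) with a≤c, −a<b≤a
well minimum = a = 3

3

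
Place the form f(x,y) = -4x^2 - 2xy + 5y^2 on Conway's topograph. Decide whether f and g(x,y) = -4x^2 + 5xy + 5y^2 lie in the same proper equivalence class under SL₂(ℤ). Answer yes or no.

D₁ = 84, D₂ = 105
discriminants differ ⇒ not SL₂(ℤ)-equivalent

no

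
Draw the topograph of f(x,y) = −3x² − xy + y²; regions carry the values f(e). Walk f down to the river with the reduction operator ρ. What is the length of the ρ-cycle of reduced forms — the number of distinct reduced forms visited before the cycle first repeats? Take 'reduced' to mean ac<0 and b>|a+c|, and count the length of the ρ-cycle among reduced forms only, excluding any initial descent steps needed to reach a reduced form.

D = 13, ⌊√D⌋ = 3
descent: ρ → (1,3,-1)  [lands on river]
river: ρ → (-1,3,1)
ρ-cycle length = 2 (tail of 1 descent step not counted)

2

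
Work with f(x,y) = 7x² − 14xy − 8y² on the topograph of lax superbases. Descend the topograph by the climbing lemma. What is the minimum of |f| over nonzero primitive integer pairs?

descent: ρ → (-8,14,7)  [lands on river]
river: ρ → (7,14,-8)
river: ρ → (-8,18,3)
river: ρ → (3,18,-8)
closes: descent 1, river 4
min |a| on river = 3

3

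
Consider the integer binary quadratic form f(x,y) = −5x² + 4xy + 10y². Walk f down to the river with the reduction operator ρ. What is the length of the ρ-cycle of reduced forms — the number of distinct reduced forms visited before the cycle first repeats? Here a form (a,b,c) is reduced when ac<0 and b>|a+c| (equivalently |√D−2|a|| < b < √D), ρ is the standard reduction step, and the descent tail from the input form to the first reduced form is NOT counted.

D = 216, ⌊√D⌋ = 14
descent: ρ → (10,-4,-5)
descent: ρ → (-5,14,1)  [lands on river]
river: ρ → (1,14,-5)
river: ρ → (-5,6,9)
river: ρ → (9,12,-2)
river: ρ → (-2,12,9)
river: ρ → (9,6,-5)
ρ-cycle length = 6 (tail of 2 descent steps not counted)

6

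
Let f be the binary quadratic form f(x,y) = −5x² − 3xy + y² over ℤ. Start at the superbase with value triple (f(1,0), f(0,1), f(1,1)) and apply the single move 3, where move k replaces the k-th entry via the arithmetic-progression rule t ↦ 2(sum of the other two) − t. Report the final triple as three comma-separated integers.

start (-5,1,-7) = (f(1,0),f(0,1),f(1,1))
replace slot 3: 2·((-5)+1) − (-7) = -1 → (-5,1,-1)

-5,1,-1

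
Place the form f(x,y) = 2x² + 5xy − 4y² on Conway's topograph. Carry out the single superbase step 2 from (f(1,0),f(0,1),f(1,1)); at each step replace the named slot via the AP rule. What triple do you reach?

start (2,-4,3) = (f(1,0),f(0,1),f(1,1))
replace slot 2: 2·(2+3) − (-4) = 14 → (2,14,3)

2,14,3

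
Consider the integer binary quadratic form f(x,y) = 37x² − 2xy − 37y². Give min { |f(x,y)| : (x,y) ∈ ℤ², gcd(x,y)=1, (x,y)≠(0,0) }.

descent: ρ → (-37,2,37)  [lands on river]
river: ρ → (37,72,-2)
river: ρ → (-2,72,37)
river: ρ → (37,2,-37)
river: ρ → (-37,72,2)
river: ρ → (2,72,-37)
closes: descent 1, river 6
min |a| on river = 2

2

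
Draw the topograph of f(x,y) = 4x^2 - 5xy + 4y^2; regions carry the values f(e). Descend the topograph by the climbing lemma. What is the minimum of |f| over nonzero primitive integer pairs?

translate: b→3 (≡-5 mod 8), so (4,-5,4)→(4,3,3)
flip: (4,3,3)→(3,-3,4)
translate: b→3 (≡-3 mod 6), so (3,-3,4)→(3,3,4)
reduced (well bottom): (3,3,4) with a≤c, −a<b≤a
well minimum = a = 3

3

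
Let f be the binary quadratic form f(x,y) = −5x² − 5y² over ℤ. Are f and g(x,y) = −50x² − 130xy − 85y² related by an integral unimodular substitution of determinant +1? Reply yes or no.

D₁ = -100, D₂ = -100
f is negative-definite; reduce −f:
−f: reduced (well bottom): (5,0,5) with a≤c, −a<b≤a
flip sign back: reduced form of f is (-5,0,-5)
g is negative-definite; reduce −g:
−g: translate: b→30 (≡130 mod 100), so (50,130,85)→(50,30,5)
−g: flip: (50,30,5)→(5,-30,50)
−g: translate: b→0 (≡-30 mod 10), so (5,-30,50)→(5,0,5)
−g: reduced (well bottom): (5,0,5) with a≤c, −a<b≤a
flip sign back: reduced form of g is (-5,0,-5)
reduced forms (-5, 0, -5) vs (-5, 0, -5) ⇒ equivalent

yes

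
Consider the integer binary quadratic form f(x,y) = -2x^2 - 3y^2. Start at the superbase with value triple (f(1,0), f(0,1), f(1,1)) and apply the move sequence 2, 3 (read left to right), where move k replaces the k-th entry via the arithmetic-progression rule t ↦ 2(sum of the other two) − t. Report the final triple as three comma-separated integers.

start (-2,-3,-5) = (f(1,0),f(0,1),f(1,1))
replace slot 2: 2·((-2)+(-5)) − (-3) = -11 → (-2,-11,-5)
replace slot 3: 2·((-2)+(-11)) − (-5) = -21 → (-2,-11,-21)

-2,-11,-21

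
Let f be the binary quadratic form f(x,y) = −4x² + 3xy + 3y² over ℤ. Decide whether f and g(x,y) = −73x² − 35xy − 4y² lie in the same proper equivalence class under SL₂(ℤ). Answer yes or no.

D₁ = 57, D₂ = 57
river cycle of f (length 6): (3, 3, -4), (-4, 5, 2), (2, 7, -1), (-1, 7, 2), (2, 5, -4), (-4, 3, 3)
river cycle of g (length 6): (-4, 3, 3), (3, 3, -4), (-4, 5, 2), (2, 7, -1), (-1, 7, 2), (2, 5, -4)
cycles coincide ⇒ equivalent

yes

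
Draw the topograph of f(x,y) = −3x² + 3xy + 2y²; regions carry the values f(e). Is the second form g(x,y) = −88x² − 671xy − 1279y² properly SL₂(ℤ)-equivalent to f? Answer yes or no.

D₁ = 33, D₂ = 33
river cycle of f (length 4): (2, 5, -1), (-1, 5, 2), (2, 3, -3), (-3, 3, 2)
river cycle of g (length 4): (-3, 3, 2), (2, 5, -1), (-1, 5, 2), (2, 3, -3)
cycles coincide ⇒ equivalent

yes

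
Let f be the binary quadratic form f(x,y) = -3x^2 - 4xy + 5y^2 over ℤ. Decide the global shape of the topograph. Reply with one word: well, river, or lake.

D = b²−4ac = (-4)² − 4·(-3)·5 = 76
D > 0 non-square ⇒ indefinite ⇒ periodic river

river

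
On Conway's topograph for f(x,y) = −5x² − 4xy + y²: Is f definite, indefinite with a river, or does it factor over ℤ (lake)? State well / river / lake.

D = b²−4ac = (-4)² − 4·(-5)·1 = 36
D = 6² is a perfect square ⇒ form factors over ℤ ⇒ lakes

lake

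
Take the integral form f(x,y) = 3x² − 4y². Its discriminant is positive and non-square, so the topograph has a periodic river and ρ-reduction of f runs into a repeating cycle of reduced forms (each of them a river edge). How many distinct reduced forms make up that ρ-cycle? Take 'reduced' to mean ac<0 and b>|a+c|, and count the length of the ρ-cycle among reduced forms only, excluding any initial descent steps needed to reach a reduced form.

D = 48, ⌊√D⌋ = 6
descent: ρ → (-4,0,3)
descent: ρ → (3,6,-1)  [lands on river]
river: ρ → (-1,6,3)
ρ-cycle length = 2 (tail of 2 descent steps not counted)

2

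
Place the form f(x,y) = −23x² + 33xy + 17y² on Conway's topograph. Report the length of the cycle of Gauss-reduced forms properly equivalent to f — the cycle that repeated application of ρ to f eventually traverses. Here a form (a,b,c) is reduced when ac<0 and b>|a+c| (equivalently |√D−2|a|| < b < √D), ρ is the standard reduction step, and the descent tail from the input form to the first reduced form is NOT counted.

D = 2653, ⌊√D⌋ = 51
river: ρ → (17,35,-21)
river: ρ → (-21,49,3)
river: ρ → (3,47,-37)
river: ρ → (-37,27,13)
river: ρ → (13,51,-1)
river: ρ → (-1,51,13)
river: ρ → (13,27,-37)
river: ρ → (-37,47,3)
river: ρ → (3,49,-21)
river: ρ → (-21,35,17)
river: ρ → (17,33,-23)
river: ρ → (-23,13,27)
river: ρ → (27,41,-9)
river: ρ → (-9,49,7)
river: ρ → (7,49,-9)
river: ρ → (-9,41,27)
river: ρ → (27,13,-23)
river: ρ → (-23,33,17)
ρ-cycle length = 18 (tail of 0 descent steps not counted)

18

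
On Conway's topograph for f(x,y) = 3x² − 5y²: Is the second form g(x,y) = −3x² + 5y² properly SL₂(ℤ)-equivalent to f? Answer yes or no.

D₁ = 60, D₂ = 60
river cycle of f (length 2): (3, 6, -2), (-2, 6, 3)
river cycle of g (length 2): (-3, 6, 2), (2, 6, -3)
cycles differ ⇒ inequivalent

no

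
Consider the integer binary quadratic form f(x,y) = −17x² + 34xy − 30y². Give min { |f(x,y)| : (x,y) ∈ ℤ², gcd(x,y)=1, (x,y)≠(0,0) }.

translate: b→0 (≡-34 mod 34), so (17,-34,30)→(17,0,13)
flip: (17,0,13)→(13,0,17)
reduced (well bottom): (13,0,17) with a≤c, −a<b≤a
well minimum |f| = |-13| = 13 (negative-definite)

13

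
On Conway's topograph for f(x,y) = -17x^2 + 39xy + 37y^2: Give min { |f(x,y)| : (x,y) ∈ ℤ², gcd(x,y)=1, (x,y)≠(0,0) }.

river: ρ → (37,35,-19)
river: ρ → (-19,41,31)
river: ρ → (31,21,-29)
river: ρ → (-29,37,23)
river: ρ → (23,55,-11)
river: ρ → (-11,55,23)
river: ρ → (23,37,-29)
river: ρ → (-29,21,31)
river: ρ → (31,41,-19)
river: ρ → (-19,35,37)
river: ρ → (37,39,-17)
river: ρ → (-17,63,1)
river: ρ → (1,63,-17)
river: ρ → (-17,39,37)
closes: descent 0, river 14
min |a| on river = 1

1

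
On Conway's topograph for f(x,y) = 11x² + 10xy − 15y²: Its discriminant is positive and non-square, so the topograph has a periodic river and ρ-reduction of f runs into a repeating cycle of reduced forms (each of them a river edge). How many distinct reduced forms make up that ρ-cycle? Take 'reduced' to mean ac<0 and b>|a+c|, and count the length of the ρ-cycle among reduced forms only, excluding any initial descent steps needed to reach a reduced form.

D = 760, ⌊√D⌋ = 27
river: ρ → (-15,20,6)
river: ρ → (6,16,-21)
river: ρ → (-21,26,1)
river: ρ → (1,26,-21)
river: ρ → (-21,16,6)
river: ρ → (6,20,-15)
river: ρ → (-15,10,11)
river: ρ → (11,12,-14)
river: ρ → (-14,16,9)
river: ρ → (9,20,-10)
river: ρ → (-10,20,9)
river: ρ → (9,16,-14)
river: ρ → (-14,12,11)
river: ρ → (11,10,-15)
ρ-cycle length = 14 (tail of 0 descent steps not counted)

14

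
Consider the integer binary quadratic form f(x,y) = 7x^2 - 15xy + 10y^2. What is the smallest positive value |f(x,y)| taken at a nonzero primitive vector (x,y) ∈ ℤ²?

translate: b→-1 (≡-15 mod 14), so (7,-15,10)→(7,-1,2)
flip: (7,-1,2)→(2,1,7)
reduced (well bottom): (2,1,7) with a≤c, −a<b≤a
well minimum = a = 2

2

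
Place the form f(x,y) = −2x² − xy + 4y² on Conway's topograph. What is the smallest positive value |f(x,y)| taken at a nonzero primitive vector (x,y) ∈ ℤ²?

descent: ρ → (4,1,-2)
descent: ρ → (-2,3,3)  [lands on river]
river: ρ → (3,3,-2)
river: ρ → (-2,5,1)
river: ρ → (1,5,-2)
closes: descent 2, river 4
min |a| on river = 1

1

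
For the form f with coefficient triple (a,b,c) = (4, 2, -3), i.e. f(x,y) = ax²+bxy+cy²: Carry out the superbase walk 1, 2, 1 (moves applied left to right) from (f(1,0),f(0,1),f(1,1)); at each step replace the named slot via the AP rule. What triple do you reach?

start (4,-3,3) = (f(1,0),f(0,1),f(1,1))
replace slot 1: 2·((-3)+3) − 4 = -4 → (-4,-3,3)
replace slot 2: 2·((-4)+3) − (-3) = 1 → (-4,1,3)
replace slot 1: 2·(1+3) − (-4) = 12 → (12,1,3)

12,1,3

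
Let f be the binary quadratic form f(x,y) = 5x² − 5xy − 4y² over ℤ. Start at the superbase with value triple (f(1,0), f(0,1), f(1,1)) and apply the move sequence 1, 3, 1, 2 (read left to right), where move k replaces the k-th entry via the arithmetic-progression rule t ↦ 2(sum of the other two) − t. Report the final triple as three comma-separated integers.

start (5,-4,-4) = (f(1,0),f(0,1),f(1,1))
replace slot 1: 2·((-4)+(-4)) − 5 = -21 → (-21,-4,-4)
replace slot 3: 2·((-21)+(-4)) − (-4) = -46 → (-21,-4,-46)
replace slot 1: 2·((-4)+(-46)) − (-21) = -79 → (-79,-4,-46)
replace slot 2: 2·((-79)+(-46)) − (-4) = -246 → (-79,-246,-46)

-79,-246,-46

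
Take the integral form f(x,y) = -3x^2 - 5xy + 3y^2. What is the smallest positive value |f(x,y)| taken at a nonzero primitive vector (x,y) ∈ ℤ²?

descent: ρ → (3,5,-3)  [lands on river]
river: ρ → (-3,7,1)
river: ρ → (1,7,-3)
river: ρ → (-3,5,3)
river: ρ → (3,7,-1)
river: ρ → (-1,7,3)
closes: descent 1, river 6
min |a| on river = 1

1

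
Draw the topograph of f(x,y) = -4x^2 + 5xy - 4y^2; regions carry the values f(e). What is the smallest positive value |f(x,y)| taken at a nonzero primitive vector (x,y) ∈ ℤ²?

translate: b→3 (≡-5 mod 8), so (4,-5,4)→(4,3,3)
flip: (4,3,3)→(3,-3,4)
translate: b→3 (≡-3 mod 6), so (3,-3,4)→(3,3,4)
reduced (well bottom): (3,3,4) with a≤c, −a<b≤a
well minimum |f| = |-3| = 3 (negative-definite)

3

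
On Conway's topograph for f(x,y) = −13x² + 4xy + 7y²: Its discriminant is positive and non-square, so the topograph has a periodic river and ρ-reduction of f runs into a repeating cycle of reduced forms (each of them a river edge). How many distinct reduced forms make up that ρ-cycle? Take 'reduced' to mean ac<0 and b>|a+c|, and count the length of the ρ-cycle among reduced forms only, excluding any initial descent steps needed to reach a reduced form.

D = 380, ⌊√D⌋ = 19
descent: ρ → (7,10,-10)  [lands on river]
river: ρ → (-10,10,7)
river: ρ → (7,18,-2)
river: ρ → (-2,18,7)
ρ-cycle length = 4 (tail of 1 descent step not counted)

4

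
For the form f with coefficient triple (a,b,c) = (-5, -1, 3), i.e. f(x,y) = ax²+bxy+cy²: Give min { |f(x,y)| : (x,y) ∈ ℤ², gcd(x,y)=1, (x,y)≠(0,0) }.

descent: ρ → (3,7,-1)  [lands on river]
river: ρ → (-1,7,3)
river: ρ → (3,5,-3)
river: ρ → (-3,7,1)
river: ρ → (1,7,-3)
river: ρ → (-3,5,3)
closes: descent 1, river 6
min |a| on river = 1

1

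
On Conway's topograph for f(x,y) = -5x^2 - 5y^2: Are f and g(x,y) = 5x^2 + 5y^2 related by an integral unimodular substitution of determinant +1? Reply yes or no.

D₁ = -100, D₂ = -100
f is negative-definite; reduce −f:
−f: reduced (well bottom): (5,0,5) with a≤c, −a<b≤a
flip sign back: reduced form of f is (-5,0,-5)
g: reduced (well bottom): (5,0,5) with a≤c, −a<b≤a
reduced forms (-5, 0, -5) vs (5, 0, 5) ⇒ inequivalent

no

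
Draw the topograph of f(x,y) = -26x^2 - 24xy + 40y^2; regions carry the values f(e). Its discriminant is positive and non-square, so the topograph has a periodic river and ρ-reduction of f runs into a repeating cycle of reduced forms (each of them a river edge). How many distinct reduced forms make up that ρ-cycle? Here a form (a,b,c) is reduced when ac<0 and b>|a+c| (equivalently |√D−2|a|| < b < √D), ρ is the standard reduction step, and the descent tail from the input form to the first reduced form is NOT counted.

D = 4736, ⌊√D⌋ = 68
descent: ρ → (40,24,-26)  [lands on river]
river: ρ → (-26,28,38)
river: ρ → (38,48,-16)
river: ρ → (-16,48,38)
river: ρ → (38,28,-26)
river: ρ → (-26,24,40)
river: ρ → (40,56,-10)
river: ρ → (-10,64,16)
river: ρ → (16,64,-10)
river: ρ → (-10,56,40)
ρ-cycle length = 10 (tail of 1 descent step not counted)

10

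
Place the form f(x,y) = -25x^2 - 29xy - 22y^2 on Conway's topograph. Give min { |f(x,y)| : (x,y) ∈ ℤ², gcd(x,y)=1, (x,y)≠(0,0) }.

translate: b→-21 (≡29 mod 50), so (25,29,22)→(25,-21,18)
flip: (25,-21,18)→(18,21,25)
translate: b→-15 (≡21 mod 36), so (18,21,25)→(18,-15,22)
reduced (well bottom): (18,-15,22) with a≤c, −a<b≤a
well minimum |f| = |-18| = 18 (negative-definite)

18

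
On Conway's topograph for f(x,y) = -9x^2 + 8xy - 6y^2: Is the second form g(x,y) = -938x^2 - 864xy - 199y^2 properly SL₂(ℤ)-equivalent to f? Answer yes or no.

D₁ = -152, D₂ = -152
f is negative-definite; reduce −f:
−f: flip: (9,-8,6)→(6,8,9)
−f: translate: b→-4 (≡8 mod 12), so (6,8,9)→(6,-4,7)
−f: reduced (well bottom): (6,-4,7) with a≤c, −a<b≤a
flip sign back: reduced form of f is (-6,4,-7)
g is negative-definite; reduce −g:
−g: flip: (938,864,199)→(199,-864,938)
−g: translate: b→-68 (≡-864 mod 398), so (199,-864,938)→(199,-68,6)
−g: flip: (199,-68,6)→(6,68,199)
−g: translate: b→-4 (≡68 mod 12), so (6,68,199)→(6,-4,7)
−g: reduced (well bottom): (6,-4,7) with a≤c, −a<b≤a
flip sign back: reduced form of g is (-6,4,-7)
reduced forms (-6, 4, -7) vs (-6, 4, -7) ⇒ equivalent

yes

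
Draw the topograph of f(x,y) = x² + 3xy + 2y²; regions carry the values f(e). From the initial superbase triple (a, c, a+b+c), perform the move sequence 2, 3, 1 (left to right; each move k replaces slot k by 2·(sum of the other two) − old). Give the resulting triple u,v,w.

start (1,2,6) = (f(1,0),f(0,1),f(1,1))
replace slot 2: 2·(1+6) − 2 = 12 → (1,12,6)
replace slot 3: 2·(1+12) − 6 = 20 → (1,12,20)
replace slot 1: 2·(12+20) − 1 = 63 → (63,12,20)

63,12,20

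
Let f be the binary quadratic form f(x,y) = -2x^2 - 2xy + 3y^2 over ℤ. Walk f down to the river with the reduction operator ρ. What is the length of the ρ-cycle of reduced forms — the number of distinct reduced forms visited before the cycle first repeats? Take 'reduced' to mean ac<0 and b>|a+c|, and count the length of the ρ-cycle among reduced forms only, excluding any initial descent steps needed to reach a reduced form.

D = 28, ⌊√D⌋ = 5
descent: ρ → (3,2,-2)  [lands on river]
river: ρ → (-2,2,3)
river: ρ → (3,4,-1)
river: ρ → (-1,4,3)
ρ-cycle length = 4 (tail of 1 descent step not counted)

4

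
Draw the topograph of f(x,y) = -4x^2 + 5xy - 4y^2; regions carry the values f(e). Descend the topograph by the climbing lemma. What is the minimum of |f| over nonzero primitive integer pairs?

translate: b→3 (≡-5 mod 8), so (4,-5,4)→(4,3,3)
flip: (4,3,3)→(3,-3,4)
translate: b→3 (≡-3 mod 6), so (3,-3,4)→(3,3,4)
reduced (well bottom): (3,3,4) with a≤c, −a<b≤a
well minimum |f| = |-3| = 3 (negative-definite)

3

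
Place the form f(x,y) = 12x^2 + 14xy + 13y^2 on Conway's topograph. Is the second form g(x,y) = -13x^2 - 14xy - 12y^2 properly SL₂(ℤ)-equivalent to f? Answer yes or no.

D₁ = -428, D₂ = -428
f: translate: b→-10 (≡14 mod 24), so (12,14,13)→(12,-10,11)
f: flip: (12,-10,11)→(11,10,12)
f: reduced (well bottom): (11,10,12) with a≤c, −a<b≤a
g is negative-definite; reduce −g:
−g: translate: b→-12 (≡14 mod 26), so (13,14,12)→(13,-12,11)
−g: flip: (13,-12,11)→(11,12,13)
−g: translate: b→-10 (≡12 mod 22), so (11,12,13)→(11,-10,12)
−g: reduced (well bottom): (11,-10,12) with a≤c, −a<b≤a
flip sign back: reduced form of g is (-11,10,-12)
reduced forms (11, 10, 12) vs (-11, 10, -12) ⇒ inequivalent

no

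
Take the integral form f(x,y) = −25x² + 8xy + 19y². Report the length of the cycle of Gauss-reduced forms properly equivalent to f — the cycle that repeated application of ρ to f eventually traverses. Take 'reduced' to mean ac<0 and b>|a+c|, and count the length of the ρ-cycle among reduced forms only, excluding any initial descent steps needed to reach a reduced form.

D = 1964, ⌊√D⌋ = 44
river: ρ → (19,30,-14)
river: ρ → (-14,26,23)
river: ρ → (23,20,-17)
river: ρ → (-17,14,26)
river: ρ → (26,38,-5)
river: ρ → (-5,42,10)
river: ρ → (10,38,-13)
river: ρ → (-13,40,7)
river: ρ → (7,44,-1)
river: ρ → (-1,44,7)
river: ρ → (7,40,-13)
river: ρ → (-13,38,10)
river: ρ → (10,42,-5)
river: ρ → (-5,38,26)
river: ρ → (26,14,-17)
river: ρ → (-17,20,23)
river: ρ → (23,26,-14)
river: ρ → (-14,30,19)
river: ρ → (19,8,-25)
river: ρ → (-25,42,2)
river: ρ → (2,42,-25)
river: ρ → (-25,8,19)
ρ-cycle length = 22 (tail of 0 descent steps not counted)

22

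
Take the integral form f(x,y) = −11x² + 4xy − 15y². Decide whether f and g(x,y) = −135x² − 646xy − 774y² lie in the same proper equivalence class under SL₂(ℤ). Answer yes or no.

D₁ = -644, D₂ = -644
f is negative-definite; reduce −f:
−f: reduced (well bottom): (11,-4,15) with a≤c, −a<b≤a
flip sign back: reduced form of f is (-11,4,-15)
g is negative-definite; reduce −g:
−g: translate: b→106 (≡646 mod 270), so (135,646,774)→(135,106,22)
−g: flip: (135,106,22)→(22,-106,135)
−g: translate: b→-18 (≡-106 mod 44), so (22,-106,135)→(22,-18,11)
−g: flip: (22,-18,11)→(11,18,22)
−g: translate: b→-4 (≡18 mod 22), so (11,18,22)→(11,-4,15)
−g: reduced (well bottom): (11,-4,15) with a≤c, −a<b≤a
flip sign back: reduced form of g is (-11,4,-15)
reduced forms (-11, 4, -15) vs (-11, 4, -15) ⇒ equivalent

yes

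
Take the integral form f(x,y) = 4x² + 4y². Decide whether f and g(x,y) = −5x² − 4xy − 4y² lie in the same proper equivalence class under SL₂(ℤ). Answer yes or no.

D₁ = -64, D₂ = -64
f: reduced (well bottom): (4,0,4) with a≤c, −a<b≤a
g is negative-definite; reduce −g:
−g: flip: (5,4,4)→(4,-4,5)
−g: translate: b→4 (≡-4 mod 8), so (4,-4,5)→(4,4,5)
−g: reduced (well bottom): (4,4,5) with a≤c, −a<b≤a
flip sign back: reduced form of g is (-4,-4,-5)
reduced forms (4, 0, 4) vs (-4, -4, -5) ⇒ inequivalent

no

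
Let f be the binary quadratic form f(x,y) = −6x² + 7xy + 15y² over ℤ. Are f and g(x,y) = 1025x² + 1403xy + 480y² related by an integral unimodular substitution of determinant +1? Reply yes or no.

D₁ = 409, D₂ = 409
river cycle of f (length 54): (-6, 19, 2), (2, 17, -15), (-15, 13, 4), (4, 19, -3), (-3, 17, 10), (10, 3, -10), (-10, 17, 3), (3, 19, -4), (-4, 13, 15), (15, 17, -2), … (44 more)
river cycle of g (length 54): (2, 17, -15), (-15, 13, 4), (4, 19, -3), (-3, 17, 10), (10, 3, -10), (-10, 17, 3), (3, 19, -4), (-4, 13, 15), (15, 17, -2), (-2, 19, 6), … (44 more)
cycles coincide ⇒ equivalent

yes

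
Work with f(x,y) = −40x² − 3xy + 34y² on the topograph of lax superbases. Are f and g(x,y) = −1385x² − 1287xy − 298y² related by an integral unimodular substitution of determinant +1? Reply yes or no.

D₁ = 5449, D₂ = 5449
river cycle of f (length 210): (34, 71, -3), (-3, 73, 10), (10, 67, -24), (-24, 29, 48), (48, 67, -5), (-5, 73, 6), (6, 71, -17), (-17, 65, 18), (18, 43, -50), (-50, 57, 11), … (200 more)
river cycle of g (length 210): (-3, 73, 10), (10, 67, -24), (-24, 29, 48), (48, 67, -5), (-5, 73, 6), (6, 71, -17), (-17, 65, 18), (18, 43, -50), (-50, 57, 11), (11, 53, -60), … (200 more)
cycles coincide ⇒ equivalent

yes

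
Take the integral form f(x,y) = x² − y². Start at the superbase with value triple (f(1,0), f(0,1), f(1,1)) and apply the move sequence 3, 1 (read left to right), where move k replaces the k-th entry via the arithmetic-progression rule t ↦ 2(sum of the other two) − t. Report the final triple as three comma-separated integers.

start (1,-1,0) = (f(1,0),f(0,1),f(1,1))
replace slot 3: 2·(1+(-1)) − 0 = 0 → (1,-1,0)
replace slot 1: 2·((-1)+0) − 1 = -3 → (-3,-1,0)

-3,-1,0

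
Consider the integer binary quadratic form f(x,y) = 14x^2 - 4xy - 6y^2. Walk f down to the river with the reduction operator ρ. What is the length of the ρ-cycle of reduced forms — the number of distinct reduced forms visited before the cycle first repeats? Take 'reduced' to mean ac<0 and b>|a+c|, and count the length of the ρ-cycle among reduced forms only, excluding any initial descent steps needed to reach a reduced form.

D = 352, ⌊√D⌋ = 18
descent: ρ → (-6,16,4)  [lands on river]
river: ρ → (4,16,-6)
river: ρ → (-6,8,12)
river: ρ → (12,16,-2)
river: ρ → (-2,16,12)
river: ρ → (12,8,-6)
ρ-cycle length = 6 (tail of 1 descent step not counted)

6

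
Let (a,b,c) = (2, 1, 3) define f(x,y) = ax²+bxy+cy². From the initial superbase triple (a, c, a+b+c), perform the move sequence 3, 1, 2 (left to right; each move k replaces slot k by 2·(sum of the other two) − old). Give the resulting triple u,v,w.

start (2,3,6) = (f(1,0),f(0,1),f(1,1))
replace slot 3: 2·(2+3) − 6 = 4 → (2,3,4)
replace slot 1: 2·(3+4) − 2 = 12 → (12,3,4)
replace slot 2: 2·(12+4) − 3 = 29 → (12,29,4)

12,29,4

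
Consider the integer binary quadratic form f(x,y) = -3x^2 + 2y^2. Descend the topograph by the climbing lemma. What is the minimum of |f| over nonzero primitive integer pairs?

descent: ρ → (2,4,-1)  [lands on river]
river: ρ → (-1,4,2)
closes: descent 1, river 2
min |a| on river = 1

1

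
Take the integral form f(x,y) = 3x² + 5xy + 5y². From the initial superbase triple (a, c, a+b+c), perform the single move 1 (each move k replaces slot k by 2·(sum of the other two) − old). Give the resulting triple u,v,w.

start (3,5,13) = (f(1,0),f(0,1),f(1,1))
replace slot 1: 2·(5+13) − 3 = 33 → (33,5,13)

33,5,13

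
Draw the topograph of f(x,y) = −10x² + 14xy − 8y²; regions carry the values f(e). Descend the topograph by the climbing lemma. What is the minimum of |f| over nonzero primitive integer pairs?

translate: b→6 (≡-14 mod 20), so (10,-14,8)→(10,6,4)
flip: (10,6,4)→(4,-6,10)
translate: b→2 (≡-6 mod 8), so (4,-6,10)→(4,2,8)
reduced (well bottom): (4,2,8) with a≤c, −a<b≤a
well minimum |f| = |-4| = 4 (negative-definite)

4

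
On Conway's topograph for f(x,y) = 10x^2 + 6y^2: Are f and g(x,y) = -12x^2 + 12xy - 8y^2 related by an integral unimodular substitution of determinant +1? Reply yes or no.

D₁ = -240, D₂ = -240
f: flip: (10,0,6)→(6,0,10)
f: reduced (well bottom): (6,0,10) with a≤c, −a<b≤a
g is negative-definite; reduce −g:
−g: translate: b→12 (≡-12 mod 24), so (12,-12,8)→(12,12,8)
−g: flip: (12,12,8)→(8,-12,12)
−g: translate: b→4 (≡-12 mod 16), so (8,-12,12)→(8,4,8)
−g: reduced (well bottom): (8,4,8) with a≤c, −a<b≤a
flip sign back: reduced form of g is (-8,-4,-8)
reduced forms (6, 0, 10) vs (-8, -4, -8) ⇒ inequivalent

no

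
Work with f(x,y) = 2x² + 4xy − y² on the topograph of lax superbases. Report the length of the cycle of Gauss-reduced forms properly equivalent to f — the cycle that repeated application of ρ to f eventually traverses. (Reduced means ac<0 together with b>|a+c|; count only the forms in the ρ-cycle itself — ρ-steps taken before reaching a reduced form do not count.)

D = 24, ⌊√D⌋ = 4
river: ρ → (-1,4,2)
river: ρ → (2,4,-1)
ρ-cycle length = 2 (tail of 0 descent steps not counted)

2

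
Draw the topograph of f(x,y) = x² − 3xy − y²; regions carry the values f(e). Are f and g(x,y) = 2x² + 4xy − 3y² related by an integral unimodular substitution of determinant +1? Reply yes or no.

D₁ = 13, D₂ = 40
discriminants differ ⇒ not SL₂(ℤ)-equivalent

no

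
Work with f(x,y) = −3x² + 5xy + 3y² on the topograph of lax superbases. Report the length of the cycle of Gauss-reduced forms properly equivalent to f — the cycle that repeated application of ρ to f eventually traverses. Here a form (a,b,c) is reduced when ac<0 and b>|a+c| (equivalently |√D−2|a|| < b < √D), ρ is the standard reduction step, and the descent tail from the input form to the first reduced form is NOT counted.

D = 61, ⌊√D⌋ = 7
river: ρ → (3,7,-1)
river: ρ → (-1,7,3)
river: ρ → (3,5,-3)
river: ρ → (-3,7,1)
river: ρ → (1,7,-3)
river: ρ → (-3,5,3)
ρ-cycle length = 6 (tail of 0 descent steps not counted)

6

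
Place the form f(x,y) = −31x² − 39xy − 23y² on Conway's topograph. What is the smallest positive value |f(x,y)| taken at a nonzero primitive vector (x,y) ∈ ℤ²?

translate: b→-23 (≡39 mod 62), so (31,39,23)→(31,-23,15)
flip: (31,-23,15)→(15,23,31)
translate: b→-7 (≡23 mod 30), so (15,23,31)→(15,-7,23)
reduced (well bottom): (15,-7,23) with a≤c, −a<b≤a
well minimum |f| = |-15| = 15 (negative-definite)

15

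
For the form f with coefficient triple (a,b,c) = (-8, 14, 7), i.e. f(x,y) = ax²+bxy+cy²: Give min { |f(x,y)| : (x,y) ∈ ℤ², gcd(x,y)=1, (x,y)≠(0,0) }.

river: ρ → (7,14,-8)
river: ρ → (-8,18,3)
river: ρ → (3,18,-8)
river: ρ → (-8,14,7)
closes: descent 0, river 4
min |a| on river = 3

3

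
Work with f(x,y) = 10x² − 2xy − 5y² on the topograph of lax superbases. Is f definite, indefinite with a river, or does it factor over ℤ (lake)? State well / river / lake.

D = b²−4ac = (-2)² − 4·10·(-5) = 204
D > 0 non-square ⇒ indefinite ⇒ periodic river

river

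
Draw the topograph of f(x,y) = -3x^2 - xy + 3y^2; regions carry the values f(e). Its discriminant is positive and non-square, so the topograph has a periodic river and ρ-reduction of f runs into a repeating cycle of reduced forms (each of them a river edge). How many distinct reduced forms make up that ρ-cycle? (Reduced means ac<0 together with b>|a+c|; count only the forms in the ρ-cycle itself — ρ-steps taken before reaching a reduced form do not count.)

D = 37, ⌊√D⌋ = 6
descent: ρ → (3,1,-3)  [lands on river]
river: ρ → (-3,5,1)
river: ρ → (1,5,-3)
river: ρ → (-3,1,3)
river: ρ → (3,5,-1)
river: ρ → (-1,5,3)
ρ-cycle length = 6 (tail of 1 descent step not counted)

6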